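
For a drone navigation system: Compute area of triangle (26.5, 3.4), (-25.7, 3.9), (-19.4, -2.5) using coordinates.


Area = |x_A(y_B-y_C) + x_B(y_C-y_A) + x_C(y_A-y_B)|/2
= |169.6 + 151.63 + 9.7|/2
= 330.93/2 = 165.465

165.465


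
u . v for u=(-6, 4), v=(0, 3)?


u . v = u_x*v_x + u_y*v_y = (-6)*0 + 4*3
= 0 + 12 = 12

12


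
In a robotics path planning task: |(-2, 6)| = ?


|u| = sqrt((-2)^2 + 6^2) = sqrt(40) = 6.3246

6.3246


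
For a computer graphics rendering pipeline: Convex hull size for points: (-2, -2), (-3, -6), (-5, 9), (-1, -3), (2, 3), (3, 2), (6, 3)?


Convex hull vertices (CCW): (-5, 9), (-3, -6), (6, 3)
Count = 3

3


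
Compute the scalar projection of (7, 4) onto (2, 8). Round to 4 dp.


u.v = 46, |v| = sqrt(68) = 8.2462
Scalar projection = u.v / |v| = 46 / sqrt(68) = 5.5783

5.5783


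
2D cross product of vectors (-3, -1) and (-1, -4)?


u x v = u_x*v_y - u_y*v_x = (-3)*(-4) - (-1)*(-1)
= 12 - 1 = 11

11


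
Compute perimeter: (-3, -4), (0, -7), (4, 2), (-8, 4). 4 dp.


Sides: (-3, -4)->(0, -7): sqrt(18) = 4.242641, (0, -7)->(4, 2): sqrt(97) = 9.848858, (4, 2)->(-8, 4): sqrt(148) = 12.165525, (-8, 4)->(-3, -4): sqrt(89) = 9.433981
Sum = 35.691005
Perimeter = 35.691

35.691


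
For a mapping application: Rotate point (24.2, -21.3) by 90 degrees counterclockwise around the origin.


90° CCW: (x,y) -> (-y, x)
(24.2,-21.3) -> (21.3, 24.2)

(21.3, 24.2)


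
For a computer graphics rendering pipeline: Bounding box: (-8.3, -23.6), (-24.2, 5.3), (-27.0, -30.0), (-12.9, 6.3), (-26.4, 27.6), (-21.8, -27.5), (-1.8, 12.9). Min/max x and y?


x range: [-27, -1.8]
y range: [-30, 27.6]
Bounding box: (-27,-30) to (-1.8,27.6)

(-27,-30) to (-1.8,27.6)


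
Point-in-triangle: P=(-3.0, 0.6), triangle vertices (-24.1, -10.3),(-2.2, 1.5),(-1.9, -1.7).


Cross products: AB x AP = -10.27, BC x BP = -2.83, CA x CP = -60.52
All same sign? yes

Yes, inside


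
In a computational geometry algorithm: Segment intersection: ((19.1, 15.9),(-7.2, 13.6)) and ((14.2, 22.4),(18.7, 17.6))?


Cross products: d1=-5.73, d2=-142.32, d3=-182.22, d4=-45.63
d1*d2 < 0 and d3*d4 < 0? no

No, they don't intersect


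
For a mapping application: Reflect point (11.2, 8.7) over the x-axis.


Reflection over x-axis: (x,y) -> (x,-y)
(11.2, 8.7) -> (11.2, -8.7)

(11.2, -8.7)


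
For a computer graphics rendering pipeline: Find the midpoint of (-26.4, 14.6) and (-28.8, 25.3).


M = (((-26.4)+(-28.8))/2, (14.6+25.3)/2)
= (-27.6, 19.95)

(-27.6, 19.95)


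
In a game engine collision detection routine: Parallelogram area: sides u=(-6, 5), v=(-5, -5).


|u x v| = |(-6)*(-5) - 5*(-5)|
= |30 - (-25)| = 55

55


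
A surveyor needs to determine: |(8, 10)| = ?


|u| = sqrt(8^2 + 10^2) = sqrt(164) = 12.8062

12.8062


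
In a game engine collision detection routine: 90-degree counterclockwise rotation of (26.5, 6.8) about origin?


90° CCW: (x,y) -> (-y, x)
(26.5,6.8) -> (-6.8, 26.5)

(-6.8, 26.5)


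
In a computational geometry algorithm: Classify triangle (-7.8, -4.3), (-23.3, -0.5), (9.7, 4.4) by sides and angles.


Side lengths squared: AB^2=254.69, BC^2=1113.01, CA^2=381.94
Sorted: [254.69, 381.94, 1113.01]
By sides: Scalene, By angles: Obtuse

Scalene, Obtuse


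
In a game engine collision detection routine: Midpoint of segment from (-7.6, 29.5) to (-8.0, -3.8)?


M = (((-7.6)+(-8))/2, (29.5+(-3.8))/2)
= (-7.8, 12.85)

(-7.8, 12.85)


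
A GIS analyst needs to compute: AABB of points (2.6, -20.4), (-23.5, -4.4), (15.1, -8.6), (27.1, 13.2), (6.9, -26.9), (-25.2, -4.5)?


x range: [-25.2, 27.1]
y range: [-26.9, 13.2]
Bounding box: (-25.2,-26.9) to (27.1,13.2)

(-25.2,-26.9) to (27.1,13.2)


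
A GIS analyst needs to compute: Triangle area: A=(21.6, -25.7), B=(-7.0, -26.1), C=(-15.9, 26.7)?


Area = |x_A(y_B-y_C) + x_B(y_C-y_A) + x_C(y_A-y_B)|/2
= |(-1140.48) + (-366.8) + (-6.36)|/2
= 1513.64/2 = 756.82

756.82


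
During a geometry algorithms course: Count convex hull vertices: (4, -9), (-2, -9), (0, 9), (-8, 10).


Convex hull vertices (CCW): (-8, 10), (-2, -9), (4, -9), (0, 9)
Count = 4

4


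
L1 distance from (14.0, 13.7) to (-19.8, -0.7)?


|14-(-19.8)| + |13.7-(-0.7)| = 33.8 + 14.4 = 48.2

48.2


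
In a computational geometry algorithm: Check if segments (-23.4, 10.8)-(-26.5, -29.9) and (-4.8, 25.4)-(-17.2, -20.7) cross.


Cross products: d1=-676.42, d2=-314.65, d3=711.76, d4=349.99
d1*d2 < 0 and d3*d4 < 0? no

No, they don't intersect


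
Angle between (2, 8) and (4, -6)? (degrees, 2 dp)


u.v = -40, |u| = sqrt(68) = 8.2462, |v| = sqrt(52) = 7.2111
cos(theta) = u.v/(|u||v|) = -40/sqrt(3536) = -0.672673
theta = acos(-0.672673) = 132.27 degrees

132.27 degrees


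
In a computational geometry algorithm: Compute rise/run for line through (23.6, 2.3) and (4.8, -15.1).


slope = (y2-y1)/(x2-x1) = ((-15.1)-2.3)/(4.8-23.6) = (-17.4)/(-18.8) = 0.9255

0.9255


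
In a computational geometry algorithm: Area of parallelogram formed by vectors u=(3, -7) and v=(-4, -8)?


|u x v| = |3*(-8) - (-7)*(-4)|
= |(-24) - 28| = 52

52


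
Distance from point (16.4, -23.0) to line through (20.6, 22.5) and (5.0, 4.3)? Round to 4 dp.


|cross product| = 633.36
|line direction| = sqrt(574.6) = 23.9708
Distance = 633.36/sqrt(574.6) = 26.4221

26.4221


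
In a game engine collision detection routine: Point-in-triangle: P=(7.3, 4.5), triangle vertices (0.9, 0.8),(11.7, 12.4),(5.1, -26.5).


Cross products: AB x AP = -34.28, BC x BP = -119.02, CA x CP = -190.26
All same sign? yes

Yes, inside


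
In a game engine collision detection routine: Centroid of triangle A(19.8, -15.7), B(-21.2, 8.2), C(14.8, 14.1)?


Centroid = ((x_A+x_B+x_C)/3, (y_A+y_B+y_C)/3)
= ((19.8+(-21.2)+14.8)/3, ((-15.7)+8.2+14.1)/3)
= (4.4667, 2.2)

(4.4667, 2.2)


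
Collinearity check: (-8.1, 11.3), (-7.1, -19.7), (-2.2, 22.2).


Cross product: ((-7.1)-(-8.1))*(22.2-11.3) - ((-19.7)-11.3)*((-2.2)-(-8.1))
= 193.8

No, not collinear


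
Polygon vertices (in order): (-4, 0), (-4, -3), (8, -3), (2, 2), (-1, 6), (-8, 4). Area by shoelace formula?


Shoelace sum: ((-4)*(-3) - (-4)*0) + ((-4)*(-3) - 8*(-3)) + (8*2 - 2*(-3)) + (2*6 - (-1)*2) + ((-1)*4 - (-8)*6) + ((-8)*0 - (-4)*4)
= 144
Area = |144|/2 = 72

72


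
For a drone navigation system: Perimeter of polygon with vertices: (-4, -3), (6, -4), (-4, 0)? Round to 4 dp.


Sides: (-4, -3)->(6, -4): sqrt(101) = 10.049876, (6, -4)->(-4, 0): sqrt(116) = 10.77033, (-4, 0)->(-4, -3): sqrt(9) = 3
Sum = 23.820206
Perimeter = 23.8202

23.8202


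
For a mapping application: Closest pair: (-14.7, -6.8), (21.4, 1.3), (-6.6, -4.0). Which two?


d(P0,P1) = 36.9976, d(P0,P2) = 8.5703, d(P1,P2) = 28.4972
Closest: P0 and P2

Closest pair: (-14.7, -6.8) and (-6.6, -4.0), distance = 8.5703


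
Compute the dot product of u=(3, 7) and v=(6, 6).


u . v = u_x*v_x + u_y*v_y = 3*6 + 7*6
= 18 + 42 = 60

60


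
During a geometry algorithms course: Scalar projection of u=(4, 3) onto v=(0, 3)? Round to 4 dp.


u.v = 9, |v| = sqrt(9) = 3
Scalar projection = u.v / |v| = 9 / sqrt(9) = 3

3


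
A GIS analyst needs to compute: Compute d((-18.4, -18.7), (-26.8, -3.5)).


dx=-8.4, dy=15.2
d^2 = (-8.4)^2 + 15.2^2 = 301.6
d = sqrt(301.6) = 17.3666

17.3666


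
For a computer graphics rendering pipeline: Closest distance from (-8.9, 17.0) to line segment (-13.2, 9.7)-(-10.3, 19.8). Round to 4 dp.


Project P onto AB: t = 0.7807 (clamped to [0,1])
Closest point on segment: (-10.9361, 17.5846)
Distance: 2.1184

2.1184


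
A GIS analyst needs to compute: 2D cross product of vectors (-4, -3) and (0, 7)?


u x v = u_x*v_y - u_y*v_x = (-4)*7 - (-3)*0
= (-28) - 0 = -28

-28


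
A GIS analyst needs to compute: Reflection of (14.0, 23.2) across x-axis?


Reflection over x-axis: (x,y) -> (x,-y)
(14, 23.2) -> (14, -23.2)

(14, -23.2)


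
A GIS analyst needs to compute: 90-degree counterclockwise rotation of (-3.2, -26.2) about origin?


90° CCW: (x,y) -> (-y, x)
(-3.2,-26.2) -> (26.2, -3.2)

(26.2, -3.2)


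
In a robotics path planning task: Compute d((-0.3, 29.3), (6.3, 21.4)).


dx=6.6, dy=-7.9
d^2 = 6.6^2 + (-7.9)^2 = 105.97
d = sqrt(105.97) = 10.2942

10.2942


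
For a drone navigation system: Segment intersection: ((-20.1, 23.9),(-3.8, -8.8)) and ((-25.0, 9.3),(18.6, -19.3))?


Cross products: d1=776.7, d2=-182.84, d3=-398.21, d4=561.33
d1*d2 < 0 and d3*d4 < 0? yes

Yes, they intersect


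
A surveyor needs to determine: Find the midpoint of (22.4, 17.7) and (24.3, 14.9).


M = ((22.4+24.3)/2, (17.7+14.9)/2)
= (23.35, 16.3)

(23.35, 16.3)


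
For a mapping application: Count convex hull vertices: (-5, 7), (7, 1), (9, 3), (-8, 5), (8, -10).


Convex hull vertices (CCW): (-8, 5), (8, -10), (9, 3), (-5, 7)
Count = 4

4


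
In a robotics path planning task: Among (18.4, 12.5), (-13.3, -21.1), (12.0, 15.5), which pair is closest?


d(P0,P1) = 46.1936, d(P0,P2) = 7.0682, d(P1,P2) = 44.4933
Closest: P0 and P2

Closest pair: (18.4, 12.5) and (12.0, 15.5), distance = 7.0682


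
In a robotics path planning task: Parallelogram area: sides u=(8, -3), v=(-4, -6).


|u x v| = |8*(-6) - (-3)*(-4)|
= |(-48) - 12| = 60

60


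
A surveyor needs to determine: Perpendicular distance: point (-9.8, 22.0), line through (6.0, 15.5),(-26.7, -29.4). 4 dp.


|cross product| = 921.97
|line direction| = sqrt(3085.3) = 55.5455
Distance = 921.97/sqrt(3085.3) = 16.5985

16.5985


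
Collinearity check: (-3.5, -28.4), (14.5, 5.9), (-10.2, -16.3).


Cross product: (14.5-(-3.5))*((-16.3)-(-28.4)) - (5.9-(-28.4))*((-10.2)-(-3.5))
= 447.61

No, not collinear


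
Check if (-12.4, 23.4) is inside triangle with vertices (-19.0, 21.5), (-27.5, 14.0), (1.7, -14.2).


Cross products: AB x AP = 33.35, BC x BP = 700.3, CA x CP = -274.95
All same sign? no

No, outside


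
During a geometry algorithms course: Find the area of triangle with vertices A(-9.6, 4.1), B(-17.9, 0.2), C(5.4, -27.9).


Area = |x_A(y_B-y_C) + x_B(y_C-y_A) + x_C(y_A-y_B)|/2
= |(-269.76) + 572.8 + 21.06|/2
= 324.1/2 = 162.05

162.05


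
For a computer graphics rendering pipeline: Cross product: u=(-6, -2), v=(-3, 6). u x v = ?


u x v = u_x*v_y - u_y*v_x = (-6)*6 - (-2)*(-3)
= (-36) - 6 = -42

-42


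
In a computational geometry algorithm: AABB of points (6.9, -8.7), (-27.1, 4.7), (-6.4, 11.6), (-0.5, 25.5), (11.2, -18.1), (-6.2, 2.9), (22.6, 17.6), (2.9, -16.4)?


x range: [-27.1, 22.6]
y range: [-18.1, 25.5]
Bounding box: (-27.1,-18.1) to (22.6,25.5)

(-27.1,-18.1) to (22.6,25.5)


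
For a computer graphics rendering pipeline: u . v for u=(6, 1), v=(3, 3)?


u . v = u_x*v_x + u_y*v_y = 6*3 + 1*3
= 18 + 3 = 21

21


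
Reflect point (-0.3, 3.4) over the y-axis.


Reflection over y-axis: (x,y) -> (-x,y)
(-0.3, 3.4) -> (0.3, 3.4)

(0.3, 3.4)


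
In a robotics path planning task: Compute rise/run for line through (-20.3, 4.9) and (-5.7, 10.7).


slope = (y2-y1)/(x2-x1) = (10.7-4.9)/((-5.7)-(-20.3)) = 5.8/14.6 = 0.3973

0.3973


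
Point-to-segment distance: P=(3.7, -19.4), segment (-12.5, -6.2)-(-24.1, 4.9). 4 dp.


Project P onto AB: t = 0 (clamped to [0,1])
Closest point on segment: (-12.5, -6.2)
Distance: 20.8969

20.8969


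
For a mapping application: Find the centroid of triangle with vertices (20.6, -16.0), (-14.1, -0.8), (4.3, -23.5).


Centroid = ((x_A+x_B+x_C)/3, (y_A+y_B+y_C)/3)
= ((20.6+(-14.1)+4.3)/3, ((-16)+(-0.8)+(-23.5))/3)
= (3.6, -13.4333)

(3.6, -13.4333)


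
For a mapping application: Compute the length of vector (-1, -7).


|u| = sqrt((-1)^2 + (-7)^2) = sqrt(50) = 7.0711

7.0711


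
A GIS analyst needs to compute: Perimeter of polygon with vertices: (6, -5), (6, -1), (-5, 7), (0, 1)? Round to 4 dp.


Sides: (6, -5)->(6, -1): sqrt(16) = 4, (6, -1)->(-5, 7): sqrt(185) = 13.601471, (-5, 7)->(0, 1): sqrt(61) = 7.81025, (0, 1)->(6, -5): sqrt(72) = 8.485281
Sum = 33.897002
Perimeter = 33.897

33.897


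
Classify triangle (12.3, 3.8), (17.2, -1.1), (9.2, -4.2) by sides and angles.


Side lengths squared: AB^2=48.02, BC^2=73.61, CA^2=73.61
Sorted: [48.02, 73.61, 73.61]
By sides: Isosceles, By angles: Acute

Isosceles, Acute


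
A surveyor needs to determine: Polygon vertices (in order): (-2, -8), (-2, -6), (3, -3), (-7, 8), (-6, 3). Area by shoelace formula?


Shoelace sum: ((-2)*(-6) - (-2)*(-8)) + ((-2)*(-3) - 3*(-6)) + (3*8 - (-7)*(-3)) + ((-7)*3 - (-6)*8) + ((-6)*(-8) - (-2)*3)
= 104
Area = |104|/2 = 52

52


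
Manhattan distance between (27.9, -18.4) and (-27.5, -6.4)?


|27.9-(-27.5)| + |(-18.4)-(-6.4)| = 55.4 + 12 = 67.4

67.4


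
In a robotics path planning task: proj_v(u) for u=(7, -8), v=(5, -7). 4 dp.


u.v = 91, |v| = sqrt(74) = 8.6023
Scalar projection = u.v / |v| = 91 / sqrt(74) = 10.5785

10.5785


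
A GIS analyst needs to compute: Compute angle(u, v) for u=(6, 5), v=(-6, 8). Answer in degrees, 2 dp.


u.v = 4, |u| = sqrt(61) = 7.8102, |v| = sqrt(100) = 10
cos(theta) = u.v/(|u||v|) = 4/sqrt(6100) = 0.051215
theta = acos(0.051215) = 87.06 degrees

87.06 degrees


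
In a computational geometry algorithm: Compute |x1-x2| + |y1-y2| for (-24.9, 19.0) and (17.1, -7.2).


|(-24.9)-17.1| + |19-(-7.2)| = 42 + 26.2 = 68.2

68.2


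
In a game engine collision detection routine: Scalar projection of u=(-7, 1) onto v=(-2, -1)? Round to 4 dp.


u.v = 13, |v| = sqrt(5) = 2.2361
Scalar projection = u.v / |v| = 13 / sqrt(5) = 5.8138

5.8138


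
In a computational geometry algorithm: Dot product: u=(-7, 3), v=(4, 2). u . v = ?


u . v = u_x*v_x + u_y*v_y = (-7)*4 + 3*2
= (-28) + 6 = -22

-22


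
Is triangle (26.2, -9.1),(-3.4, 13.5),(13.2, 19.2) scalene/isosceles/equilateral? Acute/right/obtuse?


Side lengths squared: AB^2=1386.92, BC^2=308.05, CA^2=969.89
Sorted: [308.05, 969.89, 1386.92]
By sides: Scalene, By angles: Obtuse

Scalene, Obtuse


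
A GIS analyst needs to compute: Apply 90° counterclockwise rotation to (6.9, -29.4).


90° CCW: (x,y) -> (-y, x)
(6.9,-29.4) -> (29.4, 6.9)

(29.4, 6.9)


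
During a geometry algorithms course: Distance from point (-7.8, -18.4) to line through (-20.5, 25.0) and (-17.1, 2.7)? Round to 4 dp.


|cross product| = 135.65
|line direction| = sqrt(508.85) = 22.5577
Distance = 135.65/sqrt(508.85) = 6.0135

6.0135


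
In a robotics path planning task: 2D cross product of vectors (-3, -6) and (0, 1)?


u x v = u_x*v_y - u_y*v_x = (-3)*1 - (-6)*0
= (-3) - 0 = -3

-3


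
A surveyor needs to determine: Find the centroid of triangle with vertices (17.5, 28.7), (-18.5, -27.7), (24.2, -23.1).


Centroid = ((x_A+x_B+x_C)/3, (y_A+y_B+y_C)/3)
= ((17.5+(-18.5)+24.2)/3, (28.7+(-27.7)+(-23.1))/3)
= (7.7333, -7.3667)

(7.7333, -7.3667)


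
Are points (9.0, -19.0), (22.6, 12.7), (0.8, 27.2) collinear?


Cross product: (22.6-9)*(27.2-(-19)) - (12.7-(-19))*(0.8-9)
= 888.26

No, not collinear


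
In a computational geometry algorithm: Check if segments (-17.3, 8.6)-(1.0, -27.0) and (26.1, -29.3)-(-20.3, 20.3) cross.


Cross products: d1=394.08, d2=1138.24, d3=851.47, d4=107.31
d1*d2 < 0 and d3*d4 < 0? no

No, they don't intersect


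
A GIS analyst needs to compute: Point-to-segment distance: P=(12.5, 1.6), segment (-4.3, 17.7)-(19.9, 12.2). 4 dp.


Project P onto AB: t = 0.8039 (clamped to [0,1])
Closest point on segment: (15.1542, 13.2786)
Distance: 11.9764

11.9764


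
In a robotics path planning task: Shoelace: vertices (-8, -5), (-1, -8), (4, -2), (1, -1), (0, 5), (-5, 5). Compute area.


Shoelace sum: ((-8)*(-8) - (-1)*(-5)) + ((-1)*(-2) - 4*(-8)) + (4*(-1) - 1*(-2)) + (1*5 - 0*(-1)) + (0*5 - (-5)*5) + ((-5)*(-5) - (-8)*5)
= 186
Area = |186|/2 = 93

93


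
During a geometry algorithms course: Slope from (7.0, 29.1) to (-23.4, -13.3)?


slope = (y2-y1)/(x2-x1) = ((-13.3)-29.1)/((-23.4)-7) = (-42.4)/(-30.4) = 1.3947

1.3947


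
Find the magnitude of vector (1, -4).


|u| = sqrt(1^2 + (-4)^2) = sqrt(17) = 4.1231

4.1231


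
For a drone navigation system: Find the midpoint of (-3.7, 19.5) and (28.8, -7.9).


M = (((-3.7)+28.8)/2, (19.5+(-7.9))/2)
= (12.55, 5.8)

(12.55, 5.8)


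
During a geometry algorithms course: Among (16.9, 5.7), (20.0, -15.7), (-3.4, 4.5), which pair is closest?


d(P0,P1) = 21.6234, d(P0,P2) = 20.3354, d(P1,P2) = 30.9128
Closest: P0 and P2

Closest pair: (16.9, 5.7) and (-3.4, 4.5), distance = 20.3354


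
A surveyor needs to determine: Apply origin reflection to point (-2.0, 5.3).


Reflection over origin: (x,y) -> (-x,-y)
(-2, 5.3) -> (2, -5.3)

(2, -5.3)


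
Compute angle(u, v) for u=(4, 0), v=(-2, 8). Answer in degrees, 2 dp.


u.v = -8, |u| = sqrt(16) = 4, |v| = sqrt(68) = 8.2462
cos(theta) = u.v/(|u||v|) = -8/sqrt(1088) = -0.242536
theta = acos(-0.242536) = 104.04 degrees

104.04 degrees


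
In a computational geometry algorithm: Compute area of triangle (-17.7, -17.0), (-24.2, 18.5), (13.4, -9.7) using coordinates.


Area = |x_A(y_B-y_C) + x_B(y_C-y_A) + x_C(y_A-y_B)|/2
= |(-499.14) + (-176.66) + (-475.7)|/2
= 1151.5/2 = 575.75

575.75


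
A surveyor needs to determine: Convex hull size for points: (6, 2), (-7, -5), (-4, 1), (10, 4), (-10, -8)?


Convex hull vertices (CCW): (-10, -8), (10, 4), (-4, 1)
Count = 3

3


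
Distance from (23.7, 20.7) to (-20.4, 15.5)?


dx=-44.1, dy=-5.2
d^2 = (-44.1)^2 + (-5.2)^2 = 1971.85
d = sqrt(1971.85) = 44.4055

44.4055


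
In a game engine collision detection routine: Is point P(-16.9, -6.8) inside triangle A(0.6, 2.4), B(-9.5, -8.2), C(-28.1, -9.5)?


Cross products: AB x AP = -92.58, BC x BP = -35.66, CA x CP = -55.79
All same sign? yes

Yes, inside


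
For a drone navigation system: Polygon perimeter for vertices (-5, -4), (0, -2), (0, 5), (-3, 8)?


Sides: (-5, -4)->(0, -2): sqrt(29) = 5.385165, (0, -2)->(0, 5): sqrt(49) = 7, (0, 5)->(-3, 8): sqrt(18) = 4.242641, (-3, 8)->(-5, -4): sqrt(148) = 12.165525
Sum = 28.793331
Perimeter = 28.7933

28.7933


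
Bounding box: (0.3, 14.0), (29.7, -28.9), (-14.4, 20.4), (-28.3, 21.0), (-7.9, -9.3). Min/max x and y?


x range: [-28.3, 29.7]
y range: [-28.9, 21]
Bounding box: (-28.3,-28.9) to (29.7,21)

(-28.3,-28.9) to (29.7,21)


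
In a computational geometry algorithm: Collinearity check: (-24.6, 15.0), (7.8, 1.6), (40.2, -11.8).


Cross product: (7.8-(-24.6))*((-11.8)-15) - (1.6-15)*(40.2-(-24.6))
= 0

Yes, collinear


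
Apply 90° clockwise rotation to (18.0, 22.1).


90° CW: (x,y) -> (y, -x)
(18,22.1) -> (22.1, -18)

(22.1, -18)


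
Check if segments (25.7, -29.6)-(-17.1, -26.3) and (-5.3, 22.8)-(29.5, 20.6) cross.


Cross products: d1=-1755.32, d2=-1734.64, d3=-2140.42, d4=-2161.1
d1*d2 < 0 and d3*d4 < 0? no

No, they don't intersect


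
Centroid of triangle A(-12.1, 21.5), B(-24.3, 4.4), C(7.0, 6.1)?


Centroid = ((x_A+x_B+x_C)/3, (y_A+y_B+y_C)/3)
= (((-12.1)+(-24.3)+7)/3, (21.5+4.4+6.1)/3)
= (-9.8, 10.6667)

(-9.8, 10.6667)


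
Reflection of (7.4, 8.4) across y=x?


Reflection over y=x: (x,y) -> (y,x)
(7.4, 8.4) -> (8.4, 7.4)

(8.4, 7.4)


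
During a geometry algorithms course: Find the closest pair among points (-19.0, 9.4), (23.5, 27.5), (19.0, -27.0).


d(P0,P1) = 46.1937, d(P0,P2) = 52.6209, d(P1,P2) = 54.6855
Closest: P0 and P1

Closest pair: (-19.0, 9.4) and (23.5, 27.5), distance = 46.1937


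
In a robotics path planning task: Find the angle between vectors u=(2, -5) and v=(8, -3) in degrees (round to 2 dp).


u.v = 31, |u| = sqrt(29) = 5.3852, |v| = sqrt(73) = 8.544
cos(theta) = u.v/(|u||v|) = 31/sqrt(2117) = 0.673754
theta = acos(0.673754) = 47.64 degrees

47.64 degrees


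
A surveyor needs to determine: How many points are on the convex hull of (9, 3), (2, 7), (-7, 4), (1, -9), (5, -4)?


Convex hull vertices (CCW): (-7, 4), (1, -9), (5, -4), (9, 3), (2, 7)
Count = 5

5


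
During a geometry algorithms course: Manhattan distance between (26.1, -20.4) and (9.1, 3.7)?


|26.1-9.1| + |(-20.4)-3.7| = 17 + 24.1 = 41.1

41.1


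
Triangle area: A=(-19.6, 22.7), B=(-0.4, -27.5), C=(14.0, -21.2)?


Area = |x_A(y_B-y_C) + x_B(y_C-y_A) + x_C(y_A-y_B)|/2
= |123.48 + 17.56 + 702.8|/2
= 843.84/2 = 421.92

421.92


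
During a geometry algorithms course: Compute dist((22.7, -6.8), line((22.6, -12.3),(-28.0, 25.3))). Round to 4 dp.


|cross product| = 282.06
|line direction| = sqrt(3974.12) = 63.0406
Distance = 282.06/sqrt(3974.12) = 4.4743

4.4743


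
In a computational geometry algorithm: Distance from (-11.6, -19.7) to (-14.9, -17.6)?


dx=-3.3, dy=2.1
d^2 = (-3.3)^2 + 2.1^2 = 15.3
d = sqrt(15.3) = 3.9115

3.9115


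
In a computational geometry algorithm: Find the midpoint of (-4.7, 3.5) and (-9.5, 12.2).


M = (((-4.7)+(-9.5))/2, (3.5+12.2)/2)
= (-7.1, 7.85)

(-7.1, 7.85)


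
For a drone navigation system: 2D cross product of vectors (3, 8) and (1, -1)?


u x v = u_x*v_y - u_y*v_x = 3*(-1) - 8*1
= (-3) - 8 = -11

-11


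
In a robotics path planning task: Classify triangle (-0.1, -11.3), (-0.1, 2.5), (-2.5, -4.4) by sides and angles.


Side lengths squared: AB^2=190.44, BC^2=53.37, CA^2=53.37
Sorted: [53.37, 53.37, 190.44]
By sides: Isosceles, By angles: Obtuse

Isosceles, Obtuse


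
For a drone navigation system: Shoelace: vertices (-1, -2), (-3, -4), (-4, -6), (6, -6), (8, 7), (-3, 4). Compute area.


Shoelace sum: ((-1)*(-4) - (-3)*(-2)) + ((-3)*(-6) - (-4)*(-4)) + ((-4)*(-6) - 6*(-6)) + (6*7 - 8*(-6)) + (8*4 - (-3)*7) + ((-3)*(-2) - (-1)*4)
= 213
Area = |213|/2 = 106.5

106.5


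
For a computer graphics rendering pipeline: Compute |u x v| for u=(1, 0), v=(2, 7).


|u x v| = |1*7 - 0*2|
= |7 - 0| = 7

7


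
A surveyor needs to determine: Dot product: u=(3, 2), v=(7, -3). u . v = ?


u . v = u_x*v_x + u_y*v_y = 3*7 + 2*(-3)
= 21 + (-6) = 15

15


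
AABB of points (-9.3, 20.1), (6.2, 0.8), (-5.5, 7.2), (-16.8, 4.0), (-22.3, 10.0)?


x range: [-22.3, 6.2]
y range: [0.8, 20.1]
Bounding box: (-22.3,0.8) to (6.2,20.1)

(-22.3,0.8) to (6.2,20.1)


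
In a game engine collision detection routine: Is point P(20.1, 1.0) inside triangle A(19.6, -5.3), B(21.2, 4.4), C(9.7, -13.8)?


Cross products: AB x AP = 5.23, BC x BP = 19.08, CA x CP = 58.12
All same sign? yes

Yes, inside


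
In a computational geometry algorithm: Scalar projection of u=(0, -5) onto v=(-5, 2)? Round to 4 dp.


u.v = -10, |v| = sqrt(29) = 5.3852
Scalar projection = u.v / |v| = -10 / sqrt(29) = -1.857

-1.857


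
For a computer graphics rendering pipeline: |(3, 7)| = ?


|u| = sqrt(3^2 + 7^2) = sqrt(58) = 7.6158

7.6158


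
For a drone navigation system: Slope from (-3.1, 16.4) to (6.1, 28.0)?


slope = (y2-y1)/(x2-x1) = (28-16.4)/(6.1-(-3.1)) = 11.6/9.2 = 1.2609

1.2609


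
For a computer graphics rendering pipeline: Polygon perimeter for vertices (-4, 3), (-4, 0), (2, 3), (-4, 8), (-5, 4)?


Sides: (-4, 3)->(-4, 0): sqrt(9) = 3, (-4, 0)->(2, 3): sqrt(45) = 6.708204, (2, 3)->(-4, 8): sqrt(61) = 7.81025, (-4, 8)->(-5, 4): sqrt(17) = 4.123106, (-5, 4)->(-4, 3): sqrt(2) = 1.414214
Sum = 23.055774
Perimeter = 23.0558

23.0558


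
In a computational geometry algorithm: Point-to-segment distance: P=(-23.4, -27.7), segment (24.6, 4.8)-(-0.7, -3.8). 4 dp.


Project P onto AB: t = 1 (clamped to [0,1])
Closest point on segment: (-0.7, -3.8)
Distance: 32.9621

32.9621


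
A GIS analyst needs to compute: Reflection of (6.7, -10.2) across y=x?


Reflection over y=x: (x,y) -> (y,x)
(6.7, -10.2) -> (-10.2, 6.7)

(-10.2, 6.7)


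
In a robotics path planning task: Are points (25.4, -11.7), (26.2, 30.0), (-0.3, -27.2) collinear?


Cross product: (26.2-25.4)*((-27.2)-(-11.7)) - (30-(-11.7))*((-0.3)-25.4)
= 1059.29

No, not collinear


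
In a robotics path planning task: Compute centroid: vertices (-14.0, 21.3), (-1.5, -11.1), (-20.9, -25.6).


Centroid = ((x_A+x_B+x_C)/3, (y_A+y_B+y_C)/3)
= (((-14)+(-1.5)+(-20.9))/3, (21.3+(-11.1)+(-25.6))/3)
= (-12.1333, -5.1333)

(-12.1333, -5.1333)


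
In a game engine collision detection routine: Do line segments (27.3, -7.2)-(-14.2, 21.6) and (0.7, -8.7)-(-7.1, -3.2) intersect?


Cross products: d1=-158, d2=-154.39, d3=828.33, d4=824.72
d1*d2 < 0 and d3*d4 < 0? no

No, they don't intersect


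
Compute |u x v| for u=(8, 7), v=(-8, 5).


|u x v| = |8*5 - 7*(-8)|
= |40 - (-56)| = 96

96


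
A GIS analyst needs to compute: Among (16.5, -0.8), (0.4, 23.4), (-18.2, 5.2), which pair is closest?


d(P0,P1) = 29.0663, d(P0,P2) = 35.2149, d(P1,P2) = 26.0231
Closest: P1 and P2

Closest pair: (0.4, 23.4) and (-18.2, 5.2), distance = 26.0231


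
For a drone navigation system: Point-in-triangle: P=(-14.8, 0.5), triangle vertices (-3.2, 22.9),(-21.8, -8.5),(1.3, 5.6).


Cross products: AB x AP = 52.4, BC x BP = 109.2, CA x CP = 301.48
All same sign? yes

Yes, inside


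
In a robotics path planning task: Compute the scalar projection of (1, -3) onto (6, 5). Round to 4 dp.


u.v = -9, |v| = sqrt(61) = 7.8102
Scalar projection = u.v / |v| = -9 / sqrt(61) = -1.1523

-1.1523


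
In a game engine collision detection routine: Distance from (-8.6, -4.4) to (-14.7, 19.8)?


dx=-6.1, dy=24.2
d^2 = (-6.1)^2 + 24.2^2 = 622.85
d = sqrt(622.85) = 24.957

24.957


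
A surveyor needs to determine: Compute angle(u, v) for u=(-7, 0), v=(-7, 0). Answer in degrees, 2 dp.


u.v = 49, |u| = sqrt(49) = 7, |v| = sqrt(49) = 7
cos(theta) = u.v/(|u||v|) = 49/sqrt(2401) = 1
theta = acos(1) = 0 degrees

0 degrees


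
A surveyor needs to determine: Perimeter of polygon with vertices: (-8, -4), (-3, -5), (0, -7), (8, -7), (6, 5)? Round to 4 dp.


Sides: (-8, -4)->(-3, -5): sqrt(26) = 5.09902, (-3, -5)->(0, -7): sqrt(13) = 3.605551, (0, -7)->(8, -7): sqrt(64) = 8, (8, -7)->(6, 5): sqrt(148) = 12.165525, (6, 5)->(-8, -4): sqrt(277) = 16.643317
Sum = 45.513413
Perimeter = 45.5134

45.5134


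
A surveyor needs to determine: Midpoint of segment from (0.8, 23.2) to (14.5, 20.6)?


M = ((0.8+14.5)/2, (23.2+20.6)/2)
= (7.65, 21.9)

(7.65, 21.9)


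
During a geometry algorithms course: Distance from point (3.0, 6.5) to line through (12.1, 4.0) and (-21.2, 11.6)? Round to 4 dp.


|cross product| = 14.09
|line direction| = sqrt(1166.65) = 34.1563
Distance = 14.09/sqrt(1166.65) = 0.4125

0.4125


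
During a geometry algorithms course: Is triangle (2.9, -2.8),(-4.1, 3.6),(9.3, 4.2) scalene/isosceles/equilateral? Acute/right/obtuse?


Side lengths squared: AB^2=89.96, BC^2=179.92, CA^2=89.96
Sorted: [89.96, 89.96, 179.92]
By sides: Isosceles, By angles: Right

Isosceles, Right


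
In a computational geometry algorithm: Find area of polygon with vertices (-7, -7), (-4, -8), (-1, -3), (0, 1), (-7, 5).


Shoelace sum: ((-7)*(-8) - (-4)*(-7)) + ((-4)*(-3) - (-1)*(-8)) + ((-1)*1 - 0*(-3)) + (0*5 - (-7)*1) + ((-7)*(-7) - (-7)*5)
= 122
Area = |122|/2 = 61

61


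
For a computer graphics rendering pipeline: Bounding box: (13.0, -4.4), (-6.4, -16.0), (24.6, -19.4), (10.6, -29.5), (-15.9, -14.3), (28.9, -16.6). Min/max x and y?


x range: [-15.9, 28.9]
y range: [-29.5, -4.4]
Bounding box: (-15.9,-29.5) to (28.9,-4.4)

(-15.9,-29.5) to (28.9,-4.4)


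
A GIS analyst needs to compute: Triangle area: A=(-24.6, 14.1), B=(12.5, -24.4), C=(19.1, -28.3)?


Area = |x_A(y_B-y_C) + x_B(y_C-y_A) + x_C(y_A-y_B)|/2
= |(-95.94) + (-530) + 735.35|/2
= 109.41/2 = 54.705

54.705


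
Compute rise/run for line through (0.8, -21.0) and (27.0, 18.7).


slope = (y2-y1)/(x2-x1) = (18.7-(-21))/(27-0.8) = 39.7/26.2 = 1.5153

1.5153


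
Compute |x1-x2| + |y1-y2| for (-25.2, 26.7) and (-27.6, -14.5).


|(-25.2)-(-27.6)| + |26.7-(-14.5)| = 2.4 + 41.2 = 43.6

43.6


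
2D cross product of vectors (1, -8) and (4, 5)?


u x v = u_x*v_y - u_y*v_x = 1*5 - (-8)*4
= 5 - (-32) = 37

37


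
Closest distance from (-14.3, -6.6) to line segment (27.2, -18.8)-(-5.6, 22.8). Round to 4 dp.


Project P onto AB: t = 0.6659 (clamped to [0,1])
Closest point on segment: (5.3592, 8.9005)
Distance: 25.035

25.035


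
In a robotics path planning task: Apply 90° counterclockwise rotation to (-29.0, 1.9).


90° CCW: (x,y) -> (-y, x)
(-29,1.9) -> (-1.9, -29)

(-1.9, -29)


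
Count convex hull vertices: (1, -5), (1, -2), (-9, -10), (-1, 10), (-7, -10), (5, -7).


Convex hull vertices (CCW): (-9, -10), (-7, -10), (5, -7), (-1, 10)
Count = 4

4


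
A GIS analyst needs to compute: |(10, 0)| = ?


|u| = sqrt(10^2 + 0^2) = sqrt(100) = 10

10


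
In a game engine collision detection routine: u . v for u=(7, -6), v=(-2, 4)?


u . v = u_x*v_x + u_y*v_y = 7*(-2) + (-6)*4
= (-14) + (-24) = -38

-38


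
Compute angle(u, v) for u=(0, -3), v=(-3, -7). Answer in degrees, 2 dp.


u.v = 21, |u| = sqrt(9) = 3, |v| = sqrt(58) = 7.6158
cos(theta) = u.v/(|u||v|) = 21/sqrt(522) = 0.919145
theta = acos(0.919145) = 23.2 degrees

23.2 degrees


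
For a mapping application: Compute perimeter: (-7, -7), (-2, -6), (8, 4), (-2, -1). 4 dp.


Sides: (-7, -7)->(-2, -6): sqrt(26) = 5.09902, (-2, -6)->(8, 4): sqrt(200) = 14.142136, (8, 4)->(-2, -1): sqrt(125) = 11.18034, (-2, -1)->(-7, -7): sqrt(61) = 7.81025
Sum = 38.231746
Perimeter = 38.2317

38.2317


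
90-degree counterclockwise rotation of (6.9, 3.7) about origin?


90° CCW: (x,y) -> (-y, x)
(6.9,3.7) -> (-3.7, 6.9)

(-3.7, 6.9)


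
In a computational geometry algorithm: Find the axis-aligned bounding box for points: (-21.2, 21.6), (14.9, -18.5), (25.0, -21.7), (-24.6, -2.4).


x range: [-24.6, 25]
y range: [-21.7, 21.6]
Bounding box: (-24.6,-21.7) to (25,21.6)

(-24.6,-21.7) to (25,21.6)


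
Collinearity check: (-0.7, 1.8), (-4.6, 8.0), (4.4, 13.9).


Cross product: ((-4.6)-(-0.7))*(13.9-1.8) - (8-1.8)*(4.4-(-0.7))
= -78.81

No, not collinear


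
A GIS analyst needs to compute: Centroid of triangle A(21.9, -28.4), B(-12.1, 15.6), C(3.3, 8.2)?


Centroid = ((x_A+x_B+x_C)/3, (y_A+y_B+y_C)/3)
= ((21.9+(-12.1)+3.3)/3, ((-28.4)+15.6+8.2)/3)
= (4.3667, -1.5333)

(4.3667, -1.5333)


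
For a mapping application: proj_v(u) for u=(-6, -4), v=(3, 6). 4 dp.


u.v = -42, |v| = sqrt(45) = 6.7082
Scalar projection = u.v / |v| = -42 / sqrt(45) = -6.261

-6.261


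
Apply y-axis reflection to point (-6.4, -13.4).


Reflection over y-axis: (x,y) -> (-x,y)
(-6.4, -13.4) -> (6.4, -13.4)

(6.4, -13.4)


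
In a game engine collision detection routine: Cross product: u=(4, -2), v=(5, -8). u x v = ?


u x v = u_x*v_y - u_y*v_x = 4*(-8) - (-2)*5
= (-32) - (-10) = -22

-22


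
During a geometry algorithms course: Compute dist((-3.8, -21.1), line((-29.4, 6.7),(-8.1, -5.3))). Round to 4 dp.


|cross product| = 284.94
|line direction| = sqrt(597.69) = 24.4477
Distance = 284.94/sqrt(597.69) = 11.6551

11.6551


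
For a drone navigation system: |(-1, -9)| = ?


|u| = sqrt((-1)^2 + (-9)^2) = sqrt(82) = 9.0554

9.0554


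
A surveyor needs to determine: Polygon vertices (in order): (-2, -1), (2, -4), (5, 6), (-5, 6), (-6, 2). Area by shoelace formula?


Shoelace sum: ((-2)*(-4) - 2*(-1)) + (2*6 - 5*(-4)) + (5*6 - (-5)*6) + ((-5)*2 - (-6)*6) + ((-6)*(-1) - (-2)*2)
= 138
Area = |138|/2 = 69

69


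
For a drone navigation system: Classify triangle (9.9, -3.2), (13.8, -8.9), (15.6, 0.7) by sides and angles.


Side lengths squared: AB^2=47.7, BC^2=95.4, CA^2=47.7
Sorted: [47.7, 47.7, 95.4]
By sides: Isosceles, By angles: Right

Isosceles, Right


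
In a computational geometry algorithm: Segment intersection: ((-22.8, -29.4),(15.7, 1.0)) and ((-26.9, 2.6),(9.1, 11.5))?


Cross products: d1=-1188.49, d2=-436.74, d3=1356.64, d4=604.89
d1*d2 < 0 and d3*d4 < 0? no

No, they don't intersect


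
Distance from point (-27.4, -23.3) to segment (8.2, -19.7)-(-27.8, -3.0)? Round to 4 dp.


Project P onto AB: t = 0.7756 (clamped to [0,1])
Closest point on segment: (-19.7215, -6.7475)
Distance: 18.2467

18.2467


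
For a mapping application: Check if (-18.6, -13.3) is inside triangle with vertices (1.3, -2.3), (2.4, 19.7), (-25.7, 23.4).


Cross products: AB x AP = 425.7, BC x BP = 1005, CA x CP = -808.43
All same sign? no

No, outside


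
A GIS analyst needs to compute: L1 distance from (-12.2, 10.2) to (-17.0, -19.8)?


|(-12.2)-(-17)| + |10.2-(-19.8)| = 4.8 + 30 = 34.8

34.8


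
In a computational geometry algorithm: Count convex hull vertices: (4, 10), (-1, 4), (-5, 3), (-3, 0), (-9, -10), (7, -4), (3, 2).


Convex hull vertices (CCW): (-9, -10), (7, -4), (4, 10), (-5, 3)
Count = 4

4


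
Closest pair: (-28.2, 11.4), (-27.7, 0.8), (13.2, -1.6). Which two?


d(P0,P1) = 10.6118, d(P0,P2) = 43.3931, d(P1,P2) = 40.9704
Closest: P0 and P1

Closest pair: (-28.2, 11.4) and (-27.7, 0.8), distance = 10.6118


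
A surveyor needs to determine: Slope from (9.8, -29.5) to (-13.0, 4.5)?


slope = (y2-y1)/(x2-x1) = (4.5-(-29.5))/((-13)-9.8) = 34/(-22.8) = -1.4912

-1.4912


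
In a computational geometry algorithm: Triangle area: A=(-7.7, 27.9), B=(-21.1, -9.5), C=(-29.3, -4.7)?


Area = |x_A(y_B-y_C) + x_B(y_C-y_A) + x_C(y_A-y_B)|/2
= |36.96 + 687.86 + (-1095.82)|/2
= 371/2 = 185.5

185.5


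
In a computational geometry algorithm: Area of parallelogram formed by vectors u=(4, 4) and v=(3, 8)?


|u x v| = |4*8 - 4*3|
= |32 - 12| = 20

20


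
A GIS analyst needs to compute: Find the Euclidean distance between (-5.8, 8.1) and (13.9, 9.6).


dx=19.7, dy=1.5
d^2 = 19.7^2 + 1.5^2 = 390.34
d = sqrt(390.34) = 19.757

19.757


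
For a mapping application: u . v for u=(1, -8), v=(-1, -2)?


u . v = u_x*v_x + u_y*v_y = 1*(-1) + (-8)*(-2)
= (-1) + 16 = 15

15


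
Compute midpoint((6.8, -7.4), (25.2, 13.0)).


M = ((6.8+25.2)/2, ((-7.4)+13)/2)
= (16, 2.8)

(16, 2.8)


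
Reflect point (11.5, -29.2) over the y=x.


Reflection over y=x: (x,y) -> (y,x)
(11.5, -29.2) -> (-29.2, 11.5)

(-29.2, 11.5)


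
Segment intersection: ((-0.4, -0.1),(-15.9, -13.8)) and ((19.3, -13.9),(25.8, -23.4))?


Cross products: d1=-97.45, d2=-333.75, d3=483.79, d4=720.09
d1*d2 < 0 and d3*d4 < 0? no

No, they don't intersect


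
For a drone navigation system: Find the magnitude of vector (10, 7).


|u| = sqrt(10^2 + 7^2) = sqrt(149) = 12.2066

12.2066


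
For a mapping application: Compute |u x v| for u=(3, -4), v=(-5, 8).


|u x v| = |3*8 - (-4)*(-5)|
= |24 - 20| = 4

4


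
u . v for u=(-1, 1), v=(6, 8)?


u . v = u_x*v_x + u_y*v_y = (-1)*6 + 1*8
= (-6) + 8 = 2

2


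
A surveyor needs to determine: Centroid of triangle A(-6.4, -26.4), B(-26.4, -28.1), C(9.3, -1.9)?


Centroid = ((x_A+x_B+x_C)/3, (y_A+y_B+y_C)/3)
= (((-6.4)+(-26.4)+9.3)/3, ((-26.4)+(-28.1)+(-1.9))/3)
= (-7.8333, -18.8)

(-7.8333, -18.8)


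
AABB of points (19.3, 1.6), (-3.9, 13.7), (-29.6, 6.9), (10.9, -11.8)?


x range: [-29.6, 19.3]
y range: [-11.8, 13.7]
Bounding box: (-29.6,-11.8) to (19.3,13.7)

(-29.6,-11.8) to (19.3,13.7)


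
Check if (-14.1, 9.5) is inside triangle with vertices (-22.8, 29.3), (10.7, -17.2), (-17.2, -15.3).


Cross products: AB x AP = -258.75, BC x BP = -697.81, CA x CP = -277.14
All same sign? yes

Yes, inside


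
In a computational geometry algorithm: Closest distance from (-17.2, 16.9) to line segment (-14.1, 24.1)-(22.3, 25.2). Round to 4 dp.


Project P onto AB: t = 0 (clamped to [0,1])
Closest point on segment: (-14.1, 24.1)
Distance: 7.839

7.839


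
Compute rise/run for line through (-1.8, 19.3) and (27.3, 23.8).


slope = (y2-y1)/(x2-x1) = (23.8-19.3)/(27.3-(-1.8)) = 4.5/29.1 = 0.1546

0.1546


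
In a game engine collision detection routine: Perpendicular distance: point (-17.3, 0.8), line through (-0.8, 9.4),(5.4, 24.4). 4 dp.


|cross product| = 194.18
|line direction| = sqrt(263.44) = 16.2308
Distance = 194.18/sqrt(263.44) = 11.9636

11.9636


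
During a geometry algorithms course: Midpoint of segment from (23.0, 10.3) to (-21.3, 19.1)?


M = ((23+(-21.3))/2, (10.3+19.1)/2)
= (0.85, 14.7)

(0.85, 14.7)


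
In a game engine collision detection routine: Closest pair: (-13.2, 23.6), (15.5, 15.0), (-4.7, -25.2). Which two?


d(P0,P1) = 29.9608, d(P0,P2) = 49.5347, d(P1,P2) = 44.9898
Closest: P0 and P1

Closest pair: (-13.2, 23.6) and (15.5, 15.0), distance = 29.9608


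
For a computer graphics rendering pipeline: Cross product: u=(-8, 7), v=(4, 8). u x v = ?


u x v = u_x*v_y - u_y*v_x = (-8)*8 - 7*4
= (-64) - 28 = -92

-92


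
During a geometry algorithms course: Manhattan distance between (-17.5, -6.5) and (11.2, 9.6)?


|(-17.5)-11.2| + |(-6.5)-9.6| = 28.7 + 16.1 = 44.8

44.8


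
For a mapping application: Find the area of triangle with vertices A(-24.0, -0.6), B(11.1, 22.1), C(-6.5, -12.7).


Area = |x_A(y_B-y_C) + x_B(y_C-y_A) + x_C(y_A-y_B)|/2
= |(-835.2) + (-134.31) + 147.55|/2
= 821.96/2 = 410.98

410.98


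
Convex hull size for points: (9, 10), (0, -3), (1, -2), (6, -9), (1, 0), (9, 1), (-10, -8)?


Convex hull vertices (CCW): (-10, -8), (6, -9), (9, 1), (9, 10)
Count = 4

4


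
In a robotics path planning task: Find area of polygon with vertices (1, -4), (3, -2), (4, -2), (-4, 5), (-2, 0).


Shoelace sum: (1*(-2) - 3*(-4)) + (3*(-2) - 4*(-2)) + (4*5 - (-4)*(-2)) + ((-4)*0 - (-2)*5) + ((-2)*(-4) - 1*0)
= 42
Area = |42|/2 = 21

21


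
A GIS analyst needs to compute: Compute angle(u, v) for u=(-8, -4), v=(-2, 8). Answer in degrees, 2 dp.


u.v = -16, |u| = sqrt(80) = 8.9443, |v| = sqrt(68) = 8.2462
cos(theta) = u.v/(|u||v|) = -16/sqrt(5440) = -0.21693
theta = acos(-0.21693) = 102.53 degrees

102.53 degrees


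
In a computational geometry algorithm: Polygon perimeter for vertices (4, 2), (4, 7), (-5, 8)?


Sides: (4, 2)->(4, 7): sqrt(25) = 5, (4, 7)->(-5, 8): sqrt(82) = 9.055385, (-5, 8)->(4, 2): sqrt(117) = 10.816654
Sum = 24.872039
Perimeter = 24.872

24.872


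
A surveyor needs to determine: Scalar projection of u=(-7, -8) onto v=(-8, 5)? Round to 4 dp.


u.v = 16, |v| = sqrt(89) = 9.434
Scalar projection = u.v / |v| = 16 / sqrt(89) = 1.696

1.696


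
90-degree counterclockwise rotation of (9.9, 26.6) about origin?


90° CCW: (x,y) -> (-y, x)
(9.9,26.6) -> (-26.6, 9.9)

(-26.6, 9.9)


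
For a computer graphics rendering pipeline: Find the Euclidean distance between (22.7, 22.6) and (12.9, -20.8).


dx=-9.8, dy=-43.4
d^2 = (-9.8)^2 + (-43.4)^2 = 1979.6
d = sqrt(1979.6) = 44.4927

44.4927


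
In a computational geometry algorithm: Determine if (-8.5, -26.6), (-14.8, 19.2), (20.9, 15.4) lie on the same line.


Cross product: ((-14.8)-(-8.5))*(15.4-(-26.6)) - (19.2-(-26.6))*(20.9-(-8.5))
= -1611.12

No, not collinear


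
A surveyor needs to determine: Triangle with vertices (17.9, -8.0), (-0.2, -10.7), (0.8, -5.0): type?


Side lengths squared: AB^2=334.9, BC^2=33.49, CA^2=301.41
Sorted: [33.49, 301.41, 334.9]
By sides: Scalene, By angles: Right

Scalene, Right


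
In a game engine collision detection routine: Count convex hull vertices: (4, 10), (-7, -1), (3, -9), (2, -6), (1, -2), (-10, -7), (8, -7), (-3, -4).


Convex hull vertices (CCW): (-10, -7), (3, -9), (8, -7), (4, 10), (-7, -1)
Count = 5

5


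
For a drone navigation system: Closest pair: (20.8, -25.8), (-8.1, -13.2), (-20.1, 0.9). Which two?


d(P0,P1) = 31.5273, d(P0,P2) = 48.8436, d(P1,P2) = 18.5151
Closest: P1 and P2

Closest pair: (-8.1, -13.2) and (-20.1, 0.9), distance = 18.5151


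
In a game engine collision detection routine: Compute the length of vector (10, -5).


|u| = sqrt(10^2 + (-5)^2) = sqrt(125) = 11.1803

11.1803
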